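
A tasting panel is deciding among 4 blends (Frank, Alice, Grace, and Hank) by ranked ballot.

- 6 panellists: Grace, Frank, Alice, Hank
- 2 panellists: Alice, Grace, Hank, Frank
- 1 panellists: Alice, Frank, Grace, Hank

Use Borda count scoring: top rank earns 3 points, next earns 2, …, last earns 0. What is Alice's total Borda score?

Borda scores:
  Frank: 6·2 + 2·0 + 2 = 14
  Alice: 6·1 + 2·3 + 3 = 15
  Grace: 6·3 + 2·2 + 1 = 23
  Hank: 6·0 + 2·1 + 0 = 2

15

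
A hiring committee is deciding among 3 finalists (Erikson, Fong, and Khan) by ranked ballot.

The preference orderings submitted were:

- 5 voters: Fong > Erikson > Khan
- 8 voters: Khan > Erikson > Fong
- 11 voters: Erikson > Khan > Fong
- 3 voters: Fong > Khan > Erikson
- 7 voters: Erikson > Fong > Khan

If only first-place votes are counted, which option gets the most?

Erikson

First-place vote totals:
  Erikson: 18
  Fong: 8
  Khan: 8
Erikson has the most first-place votes.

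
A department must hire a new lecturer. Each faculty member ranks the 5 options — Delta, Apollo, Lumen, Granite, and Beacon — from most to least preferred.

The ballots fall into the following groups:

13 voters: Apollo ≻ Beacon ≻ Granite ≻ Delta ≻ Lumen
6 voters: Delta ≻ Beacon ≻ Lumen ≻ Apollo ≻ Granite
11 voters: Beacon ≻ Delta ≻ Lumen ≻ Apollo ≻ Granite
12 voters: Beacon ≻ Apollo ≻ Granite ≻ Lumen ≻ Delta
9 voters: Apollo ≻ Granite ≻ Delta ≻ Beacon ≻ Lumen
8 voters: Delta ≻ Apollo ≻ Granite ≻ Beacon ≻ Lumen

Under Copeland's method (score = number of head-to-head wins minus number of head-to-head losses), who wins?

Pairwise results:
  Delta vs Apollo: Apollo wins 34–25.
  Delta vs Lumen: Delta wins 47–12.
  Delta vs Granite: Granite wins 34–25.
  Delta vs Beacon: Beacon wins 36–23.
  Apollo vs Lumen: Apollo wins 42–17.
  Apollo vs Granite: Apollo wins 59–0.
  Apollo vs Beacon: Apollo wins 30–29.
  Lumen vs Granite: Granite wins 42–17.
  Lumen vs Beacon: Beacon wins 59–0.
  Granite vs Beacon: Beacon wins 42–17.
Copeland scores (wins − losses):
  Delta: 1 − 3 = -2
  Apollo: 4 − 0 = 4
  Lumen: 0 − 4 = -4
  Granite: 2 − 2 = 0
  Beacon: 3 − 1 = 2
Apollo has the best Copeland score.

Apollo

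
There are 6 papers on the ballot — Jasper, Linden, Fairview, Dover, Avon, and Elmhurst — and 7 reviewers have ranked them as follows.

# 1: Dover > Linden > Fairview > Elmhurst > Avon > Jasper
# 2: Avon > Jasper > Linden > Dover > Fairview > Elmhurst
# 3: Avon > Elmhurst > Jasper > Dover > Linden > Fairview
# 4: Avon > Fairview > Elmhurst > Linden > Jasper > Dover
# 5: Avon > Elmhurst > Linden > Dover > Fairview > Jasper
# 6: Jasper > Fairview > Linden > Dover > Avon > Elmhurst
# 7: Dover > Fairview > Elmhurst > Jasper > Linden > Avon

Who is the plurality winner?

Avon

First-place vote totals:
  Jasper: 1
  Linden: 0
  Fairview: 0
  Dover: 2
  Avon: 4
  Elmhurst: 0
Avon has the most first-place votes.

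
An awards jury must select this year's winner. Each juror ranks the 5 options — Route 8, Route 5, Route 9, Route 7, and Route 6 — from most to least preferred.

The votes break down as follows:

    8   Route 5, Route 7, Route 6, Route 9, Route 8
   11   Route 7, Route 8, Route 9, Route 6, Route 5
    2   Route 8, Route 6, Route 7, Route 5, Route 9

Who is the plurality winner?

Route 7

First-place vote totals:
  Route 8: 2
  Route 5: 8
  Route 9: 0
  Route 7: 11
  Route 6: 0
Route 7 has the most first-place votes.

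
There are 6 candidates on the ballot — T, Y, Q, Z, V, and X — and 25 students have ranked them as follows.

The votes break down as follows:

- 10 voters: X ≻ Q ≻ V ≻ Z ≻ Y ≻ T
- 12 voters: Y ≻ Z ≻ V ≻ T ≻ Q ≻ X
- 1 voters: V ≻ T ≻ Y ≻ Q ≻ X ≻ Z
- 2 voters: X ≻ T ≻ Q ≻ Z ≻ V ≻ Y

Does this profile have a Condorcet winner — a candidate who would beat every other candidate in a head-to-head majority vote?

No

Head-to-head results (25 voters total):
T vs Y: Y wins 22–3.
T vs Q: T wins 15–10.
T vs Z: Z wins 22–3.
T vs V: V wins 23–2.
T vs X: T wins 13–12.
Y vs Q: Y wins 13–12.
Y vs Z: Y wins 13–12.
Y vs V: V wins 13–12.
Y vs X: Y wins 13–12.
Q vs Z: Q wins 13–12.
Q vs V: V wins 13–12.
Q vs X: Q wins 13–12.
Z vs V: Z wins 14–11.
Z vs X: X wins 13–12.
V vs X: V wins 13–12.
No candidate beats all others: T beats Q beats Z beats T, a majority cycle.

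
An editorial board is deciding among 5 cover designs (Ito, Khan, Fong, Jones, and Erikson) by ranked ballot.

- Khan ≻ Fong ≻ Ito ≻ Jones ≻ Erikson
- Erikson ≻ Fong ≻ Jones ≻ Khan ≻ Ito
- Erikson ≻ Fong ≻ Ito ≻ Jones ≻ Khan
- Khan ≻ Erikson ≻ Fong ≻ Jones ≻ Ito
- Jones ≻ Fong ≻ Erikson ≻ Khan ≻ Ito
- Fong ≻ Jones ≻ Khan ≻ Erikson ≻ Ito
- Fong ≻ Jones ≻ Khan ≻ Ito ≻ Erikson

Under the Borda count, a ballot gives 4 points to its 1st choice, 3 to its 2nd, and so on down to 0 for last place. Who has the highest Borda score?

Fong

Borda scores:
  Ito: 2 + 0 + 2 + 0 + 0 + 0 + 1 = 5
  Khan: 4 + 1 + 0 + 4 + 1 + 2 + 2 = 14
  Fong: 3 + 3 + 3 + 2 + 3 + 4 + 4 = 22
  Jones: 1 + 2 + 1 + 1 + 4 + 3 + 3 = 15
  Erikson: 0 + 4 + 4 + 3 + 2 + 1 + 0 = 14
Fong has the highest total.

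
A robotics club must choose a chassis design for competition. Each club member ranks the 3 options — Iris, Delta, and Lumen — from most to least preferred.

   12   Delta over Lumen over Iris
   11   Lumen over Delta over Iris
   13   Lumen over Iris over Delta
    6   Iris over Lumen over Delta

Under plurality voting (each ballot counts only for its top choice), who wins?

Lumen

First-place vote totals:
  Iris: 6
  Delta: 12
  Lumen: 24
Lumen has the most first-place votes.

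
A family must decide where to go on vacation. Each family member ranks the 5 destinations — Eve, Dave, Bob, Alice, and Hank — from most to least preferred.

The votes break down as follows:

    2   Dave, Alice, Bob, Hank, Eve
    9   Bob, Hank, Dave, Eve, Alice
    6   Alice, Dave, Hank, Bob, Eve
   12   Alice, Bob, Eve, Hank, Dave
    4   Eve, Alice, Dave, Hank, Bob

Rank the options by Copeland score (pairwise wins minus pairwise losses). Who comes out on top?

Alice

Pairwise results:
  Eve vs Dave: Dave wins 17–16.
  Eve vs Bob: Bob wins 29–4.
  Eve vs Alice: Alice wins 20–13.
  Eve vs Hank: Hank wins 17–16.
  Dave vs Bob: Bob wins 21–12.
  Dave vs Alice: Alice wins 22–11.
  Dave vs Hank: Hank wins 21–12.
  Bob vs Alice: Alice wins 24–9.
  Bob vs Hank: Bob wins 23–10.
  Alice vs Hank: Alice wins 24–9.
Copeland scores (wins − losses):
  Eve: 0 − 4 = -4
  Dave: 1 − 3 = -2
  Bob: 3 − 1 = 2
  Alice: 4 − 0 = 4
  Hank: 2 − 2 = 0
Alice has the best Copeland score.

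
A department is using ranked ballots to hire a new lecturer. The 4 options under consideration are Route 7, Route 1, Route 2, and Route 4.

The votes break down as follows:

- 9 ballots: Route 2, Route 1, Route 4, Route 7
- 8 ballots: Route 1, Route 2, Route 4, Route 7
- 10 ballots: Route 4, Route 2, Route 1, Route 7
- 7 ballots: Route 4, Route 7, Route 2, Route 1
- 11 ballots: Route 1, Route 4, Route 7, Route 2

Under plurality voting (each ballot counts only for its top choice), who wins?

Route 1

First-place vote totals:
  Route 7: 0
  Route 1: 19
  Route 2: 9
  Route 4: 17
Route 1 has the most first-place votes.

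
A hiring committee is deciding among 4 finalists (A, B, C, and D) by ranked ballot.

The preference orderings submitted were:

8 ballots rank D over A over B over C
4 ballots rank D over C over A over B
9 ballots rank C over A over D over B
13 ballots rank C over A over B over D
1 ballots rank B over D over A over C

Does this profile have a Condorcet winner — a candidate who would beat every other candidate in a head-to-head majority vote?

Head-to-head results (35 voters total):
A vs B: A wins 34–1.
A vs C: C wins 26–9.
A vs D: A wins 22–13.
B vs C: C wins 26–9.
B vs D: D wins 21–14.
C vs D: C wins 22–13.
C beats each rival — A (26–9), B (26–9), D (22–13) — so C is the Condorcet winner.

Yes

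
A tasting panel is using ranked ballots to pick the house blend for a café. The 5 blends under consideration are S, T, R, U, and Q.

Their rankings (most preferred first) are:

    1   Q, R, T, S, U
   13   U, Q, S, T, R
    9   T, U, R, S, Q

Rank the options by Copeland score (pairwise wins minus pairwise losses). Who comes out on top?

Pairwise results:
  S vs T: S wins 13–10.
  S vs R: S wins 13–10.
  S vs U: U wins 22–1.
  S vs Q: Q wins 14–9.
  T vs R: T wins 22–1.
  T vs U: U wins 13–10.
  T vs Q: Q wins 14–9.
  R vs U: U wins 22–1.
  R vs Q: Q wins 14–9.
  U vs Q: U wins 22–1.
Copeland scores (wins − losses):
  S: 2 − 2 = 0
  T: 1 − 3 = -2
  R: 0 − 4 = -4
  U: 4 − 0 = 4
  Q: 3 − 1 = 2
U has the best Copeland score.

U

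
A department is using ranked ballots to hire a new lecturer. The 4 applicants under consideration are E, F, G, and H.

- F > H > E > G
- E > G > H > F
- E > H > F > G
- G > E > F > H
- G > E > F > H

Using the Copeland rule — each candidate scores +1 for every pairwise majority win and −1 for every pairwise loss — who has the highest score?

E

Pairwise results:
  E vs F: E wins 4–1.
  E vs G: E wins 3–2.
  E vs H: E wins 4–1.
  F vs G: G wins 3–2.
  F vs H: F wins 3–2.
  G vs H: G wins 3–2.
Copeland scores (wins − losses):
  E: 3 − 0 = 3
  F: 1 − 2 = -1
  G: 2 − 1 = 1
  H: 0 − 3 = -3
E has the best Copeland score.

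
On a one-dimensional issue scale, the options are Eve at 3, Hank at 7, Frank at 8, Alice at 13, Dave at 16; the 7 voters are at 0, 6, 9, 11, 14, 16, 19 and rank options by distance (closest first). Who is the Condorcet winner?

With single-peaked preferences on a line, the Condorcet winner is the candidate closest to the median voter.
The median voter (position 11) is closest to Alice at 13.
Check: Alice vs Dave — voters closer to Alice: 5 of 7.

Alice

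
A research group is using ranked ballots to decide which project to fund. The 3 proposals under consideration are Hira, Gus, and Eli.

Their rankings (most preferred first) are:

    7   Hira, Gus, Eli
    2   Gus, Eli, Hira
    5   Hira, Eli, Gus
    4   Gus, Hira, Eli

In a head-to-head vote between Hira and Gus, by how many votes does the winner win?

6

Ballots ranking Hira above Gus: 7+5 = 12.
Ballots ranking Gus above Hira: 2+4 = 6.
Hira wins 12–6, a margin of 6.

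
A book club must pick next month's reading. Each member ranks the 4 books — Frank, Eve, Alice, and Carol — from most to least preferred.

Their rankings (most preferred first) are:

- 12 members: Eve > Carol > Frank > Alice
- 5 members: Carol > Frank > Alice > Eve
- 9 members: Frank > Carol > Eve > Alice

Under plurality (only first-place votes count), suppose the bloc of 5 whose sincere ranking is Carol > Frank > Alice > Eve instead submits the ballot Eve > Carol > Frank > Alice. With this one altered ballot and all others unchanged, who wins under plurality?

Eve

First-place totals with the altered ballot: Frank 9, Eve 17, Alice 0, Carol 0.
The winner is unchanged: still Eve.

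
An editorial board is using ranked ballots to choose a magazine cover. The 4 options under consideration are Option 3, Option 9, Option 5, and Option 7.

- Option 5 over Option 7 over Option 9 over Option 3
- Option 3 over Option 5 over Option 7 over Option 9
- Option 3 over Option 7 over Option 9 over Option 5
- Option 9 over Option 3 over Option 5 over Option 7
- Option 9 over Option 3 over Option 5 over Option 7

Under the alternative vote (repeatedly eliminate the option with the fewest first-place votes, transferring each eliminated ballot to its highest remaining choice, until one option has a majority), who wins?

Option 9

Round 1: Option 3 2, Option 9 2, Option 5 1, Option 7 0. Option 7 has the fewest and is eliminated.
Round 2: Option 3 2, Option 9 2, Option 5 1. Option 5 has the fewest and is eliminated.
Round 3: Option 9 3, Option 3 2. Option 9 has a majority.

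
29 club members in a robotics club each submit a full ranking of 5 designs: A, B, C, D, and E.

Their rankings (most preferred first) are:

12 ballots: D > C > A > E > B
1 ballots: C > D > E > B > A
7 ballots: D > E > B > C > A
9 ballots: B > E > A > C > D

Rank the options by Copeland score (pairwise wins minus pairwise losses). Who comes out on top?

D

Pairwise results:
  A vs B: B wins 17–12.
  A vs C: C wins 20–9.
  A vs D: D wins 20–9.
  A vs E: E wins 17–12.
  B vs C: B wins 16–13.
  B vs D: D wins 20–9.
  B vs E: E wins 20–9.
  C vs D: D wins 19–10.
  C vs E: E wins 16–13.
  D vs E: D wins 20–9.
Copeland scores (wins − losses):
  A: 0 − 4 = -4
  B: 2 − 2 = 0
  C: 1 − 3 = -2
  D: 4 − 0 = 4
  E: 3 − 1 = 2
D has the best Copeland score.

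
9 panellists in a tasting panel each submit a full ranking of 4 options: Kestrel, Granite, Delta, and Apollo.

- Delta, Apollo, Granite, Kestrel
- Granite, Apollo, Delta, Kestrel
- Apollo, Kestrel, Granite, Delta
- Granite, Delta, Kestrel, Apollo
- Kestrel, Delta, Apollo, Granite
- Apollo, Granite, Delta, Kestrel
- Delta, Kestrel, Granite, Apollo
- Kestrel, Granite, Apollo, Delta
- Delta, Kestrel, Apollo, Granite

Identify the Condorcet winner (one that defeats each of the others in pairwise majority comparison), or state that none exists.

No Condorcet winner

Head-to-head results (9 voters total):
Kestrel vs Granite: Kestrel wins 5–4.
Kestrel vs Delta: Delta wins 6–3.
Kestrel vs Apollo: Kestrel wins 5–4.
Granite vs Delta: Granite wins 5–4.
Granite vs Apollo: Apollo wins 5–4.
Delta vs Apollo: Delta wins 5–4.
No candidate beats all others: Kestrel beats Granite beats Delta beats Kestrel, a majority cycle.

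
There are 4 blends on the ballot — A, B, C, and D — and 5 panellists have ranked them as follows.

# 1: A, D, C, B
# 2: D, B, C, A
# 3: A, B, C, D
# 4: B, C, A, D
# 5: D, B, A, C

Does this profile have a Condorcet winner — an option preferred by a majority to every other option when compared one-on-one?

Head-to-head results (5 voters total):
A vs B: B wins 3–2.
A vs C: A wins 3–2.
A vs D: A wins 3–2.
B vs C: B wins 4–1.
B vs D: D wins 3–2.
C vs D: D wins 3–2.
No candidate beats all others: A beats D beats B beats A, a majority cycle.

No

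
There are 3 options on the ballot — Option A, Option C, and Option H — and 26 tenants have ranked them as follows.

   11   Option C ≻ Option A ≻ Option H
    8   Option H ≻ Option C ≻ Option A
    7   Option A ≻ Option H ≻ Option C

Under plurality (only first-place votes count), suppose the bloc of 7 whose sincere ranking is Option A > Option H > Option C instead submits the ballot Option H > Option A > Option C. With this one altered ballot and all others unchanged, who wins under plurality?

Option H

First-place totals with the altered ballot: Option A 0, Option C 11, Option H 15.
The switch changes the winner from Option C to Option H.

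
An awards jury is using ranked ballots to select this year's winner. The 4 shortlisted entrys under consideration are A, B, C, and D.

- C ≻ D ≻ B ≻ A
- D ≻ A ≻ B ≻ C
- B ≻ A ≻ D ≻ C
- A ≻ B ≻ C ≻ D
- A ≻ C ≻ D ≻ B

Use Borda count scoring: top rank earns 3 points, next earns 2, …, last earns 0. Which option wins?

Borda scores:
  A: 0 + 2 + 2 + 3 + 3 = 10
  B: 1 + 1 + 3 + 2 + 0 = 7
  C: 3 + 0 + 0 + 1 + 2 = 6
  D: 2 + 3 + 1 + 0 + 1 = 7
A has the highest total.

A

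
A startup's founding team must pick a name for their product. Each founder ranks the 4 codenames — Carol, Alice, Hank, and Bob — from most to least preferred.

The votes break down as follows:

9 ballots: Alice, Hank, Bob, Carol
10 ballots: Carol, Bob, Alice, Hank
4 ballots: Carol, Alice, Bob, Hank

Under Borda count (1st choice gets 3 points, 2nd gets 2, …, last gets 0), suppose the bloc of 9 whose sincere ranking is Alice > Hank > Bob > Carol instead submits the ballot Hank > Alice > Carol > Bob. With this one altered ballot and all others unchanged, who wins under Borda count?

Carol

Borda totals with the altered ballot: Carol 51, Alice 36, Hank 27, Bob 24.
The switch changes the winner from Alice to Carol.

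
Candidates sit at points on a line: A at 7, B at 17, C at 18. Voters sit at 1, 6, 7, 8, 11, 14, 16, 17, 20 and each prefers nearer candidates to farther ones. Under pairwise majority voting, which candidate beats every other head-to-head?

A

With single-peaked preferences on a line, the Condorcet winner is the candidate closest to the median voter.
The median voter (position 11) is closest to A at 7.
Check: A vs C — voters closer to A: 5 of 9.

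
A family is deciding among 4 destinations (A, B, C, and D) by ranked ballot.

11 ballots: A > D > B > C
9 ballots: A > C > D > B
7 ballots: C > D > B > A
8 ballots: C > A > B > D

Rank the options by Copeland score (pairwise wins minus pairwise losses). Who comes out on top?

A

Pairwise results:
  A vs B: A wins 28–7.
  A vs C: A wins 20–15.
  A vs D: A wins 28–7.
  B vs C: C wins 24–11.
  B vs D: D wins 27–8.
  C vs D: C wins 24–11.
Copeland scores (wins − losses):
  A: 3 − 0 = 3
  B: 0 − 3 = -3
  C: 2 − 1 = 1
  D: 1 − 2 = -1
A has the best Copeland score.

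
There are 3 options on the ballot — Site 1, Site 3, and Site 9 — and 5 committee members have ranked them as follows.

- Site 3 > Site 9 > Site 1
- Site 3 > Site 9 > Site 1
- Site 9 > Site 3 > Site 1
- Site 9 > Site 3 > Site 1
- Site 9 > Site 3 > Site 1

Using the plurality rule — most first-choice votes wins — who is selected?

First-place vote totals:
  Site 1: 0
  Site 3: 2
  Site 9: 3
Site 9 has the most first-place votes.

Site 9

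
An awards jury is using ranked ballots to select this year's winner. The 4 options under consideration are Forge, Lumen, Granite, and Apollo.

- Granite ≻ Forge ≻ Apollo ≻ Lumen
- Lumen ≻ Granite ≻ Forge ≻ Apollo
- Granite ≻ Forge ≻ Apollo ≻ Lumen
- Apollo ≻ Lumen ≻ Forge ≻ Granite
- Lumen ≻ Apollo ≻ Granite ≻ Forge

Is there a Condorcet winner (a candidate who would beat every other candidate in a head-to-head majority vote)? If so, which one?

None — there is no Condorcet winner

Head-to-head results (5 voters total):
Forge vs Lumen: Lumen wins 3–2.
Forge vs Granite: Granite wins 4–1.
Forge vs Apollo: Forge wins 3–2.
Lumen vs Granite: Lumen wins 3–2.
Lumen vs Apollo: Apollo wins 3–2.
Granite vs Apollo: Granite wins 3–2.
No candidate beats all others: Forge beats Apollo beats Lumen beats Forge, a majority cycle.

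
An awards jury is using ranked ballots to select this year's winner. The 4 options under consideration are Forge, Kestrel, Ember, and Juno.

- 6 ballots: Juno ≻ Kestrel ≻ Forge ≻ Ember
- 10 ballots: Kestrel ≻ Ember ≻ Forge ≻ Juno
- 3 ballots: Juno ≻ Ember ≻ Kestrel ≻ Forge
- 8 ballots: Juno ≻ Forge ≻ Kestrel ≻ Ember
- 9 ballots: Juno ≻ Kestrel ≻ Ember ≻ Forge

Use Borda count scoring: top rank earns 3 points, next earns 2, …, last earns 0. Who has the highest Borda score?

Borda scores:
  Forge: 6·1 + 10·1 + 3·0 + 8·2 + 9·0 = 32
  Kestrel: 6·2 + 10·3 + 3·1 + 8·1 + 9·2 = 71
  Ember: 6·0 + 10·2 + 3·2 + 8·0 + 9·1 = 35
  Juno: 6·3 + 10·0 + 3·3 + 8·3 + 9·3 = 78
Juno has the highest total.

Juno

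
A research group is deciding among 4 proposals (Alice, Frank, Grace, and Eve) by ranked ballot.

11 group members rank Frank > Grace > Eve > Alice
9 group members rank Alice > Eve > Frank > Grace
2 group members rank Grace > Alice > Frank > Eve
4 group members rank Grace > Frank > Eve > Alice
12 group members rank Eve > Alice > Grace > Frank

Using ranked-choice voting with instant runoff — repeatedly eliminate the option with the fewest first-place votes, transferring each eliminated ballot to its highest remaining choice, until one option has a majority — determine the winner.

Round 1: Eve 12, Frank 11, Alice 9, Grace 6. Grace has the fewest and is eliminated.
Round 2: Frank 15, Eve 12, Alice 11. Alice has the fewest and is eliminated.
Round 3: Eve 21, Frank 17. Eve has a majority.

Eve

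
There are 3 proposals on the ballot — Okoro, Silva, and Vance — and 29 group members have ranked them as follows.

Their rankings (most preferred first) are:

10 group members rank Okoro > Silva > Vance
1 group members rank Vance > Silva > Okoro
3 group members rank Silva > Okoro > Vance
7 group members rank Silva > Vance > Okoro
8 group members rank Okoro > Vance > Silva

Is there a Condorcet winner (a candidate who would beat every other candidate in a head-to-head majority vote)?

Yes

Head-to-head results (29 voters total):
Okoro vs Silva: Okoro wins 18–11.
Okoro vs Vance: Okoro wins 21–8.
Silva vs Vance: Silva wins 20–9.
Okoro beats each rival — Silva (18–11), Vance (21–8) — so Okoro is the Condorcet winner.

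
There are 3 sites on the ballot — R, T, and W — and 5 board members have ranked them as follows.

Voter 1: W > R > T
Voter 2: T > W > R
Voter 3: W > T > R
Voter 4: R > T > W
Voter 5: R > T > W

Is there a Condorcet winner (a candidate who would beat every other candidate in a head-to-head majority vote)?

No

Head-to-head results (5 voters total):
R vs T: R wins 3–2.
R vs W: W wins 3–2.
T vs W: T wins 3–2.
No candidate beats all others: R beats T beats W beats R, a majority cycle.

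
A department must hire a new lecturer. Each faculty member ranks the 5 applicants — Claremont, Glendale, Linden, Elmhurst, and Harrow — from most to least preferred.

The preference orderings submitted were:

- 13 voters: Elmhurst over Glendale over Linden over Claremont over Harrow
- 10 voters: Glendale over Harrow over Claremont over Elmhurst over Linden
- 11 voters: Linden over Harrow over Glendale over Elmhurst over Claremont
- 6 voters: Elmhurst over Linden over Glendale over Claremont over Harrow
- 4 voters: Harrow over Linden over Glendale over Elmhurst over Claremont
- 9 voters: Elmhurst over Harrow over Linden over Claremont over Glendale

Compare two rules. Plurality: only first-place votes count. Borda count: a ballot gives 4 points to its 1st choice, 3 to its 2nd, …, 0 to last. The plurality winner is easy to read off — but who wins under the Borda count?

Elmhurst

Plurality first-place counts: Claremont 0, Glendale 10, Linden 11, Elmhurst 28, Harrow 4 → Elmhurst.
Borda totals: Claremont 48, Glendale 121, Linden 118, Elmhurst 137, Harrow 106 → Elmhurst.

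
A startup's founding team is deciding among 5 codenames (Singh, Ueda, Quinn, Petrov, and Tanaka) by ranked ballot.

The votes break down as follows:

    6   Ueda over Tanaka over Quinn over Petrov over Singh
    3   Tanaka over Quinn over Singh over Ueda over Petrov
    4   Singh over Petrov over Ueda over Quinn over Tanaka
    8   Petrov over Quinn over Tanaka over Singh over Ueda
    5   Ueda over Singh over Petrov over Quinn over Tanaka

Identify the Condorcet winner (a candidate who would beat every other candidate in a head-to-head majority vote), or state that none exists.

No Condorcet winner

Head-to-head results (26 voters total):
Singh vs Ueda: Singh wins 15–11.
Singh vs Quinn: Quinn wins 17–9.
Singh vs Petrov: Petrov wins 14–12.
Singh vs Tanaka: Tanaka wins 17–9.
Ueda vs Quinn: Ueda wins 15–11.
Ueda vs Petrov: Ueda wins 14–12.
Ueda vs Tanaka: Ueda wins 15–11.
Quinn vs Petrov: Petrov wins 17–9.
Quinn vs Tanaka: Quinn wins 17–9.
Petrov vs Tanaka: Petrov wins 17–9.
No candidate beats all others: Singh beats Ueda beats Quinn beats Singh, a majority cycle.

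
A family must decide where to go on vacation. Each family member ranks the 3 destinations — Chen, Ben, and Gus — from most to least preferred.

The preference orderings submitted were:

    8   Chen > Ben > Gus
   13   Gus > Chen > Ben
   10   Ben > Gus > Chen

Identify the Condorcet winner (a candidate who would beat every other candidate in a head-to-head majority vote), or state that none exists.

Head-to-head results (31 voters total):
Chen vs Ben: Chen wins 21–10.
Chen vs Gus: Gus wins 23–8.
Ben vs Gus: Ben wins 18–13.
No candidate beats all others: Chen beats Ben beats Gus beats Chen, a majority cycle.

No Condorcet winner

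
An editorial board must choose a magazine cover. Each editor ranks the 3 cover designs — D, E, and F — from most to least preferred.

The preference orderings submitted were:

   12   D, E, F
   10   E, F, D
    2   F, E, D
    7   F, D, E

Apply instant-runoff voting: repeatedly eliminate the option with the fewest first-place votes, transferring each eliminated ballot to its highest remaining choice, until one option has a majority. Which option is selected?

D

Round 1: D 12, E 10, F 9. F has the fewest and is eliminated.
Round 2: D 19, E 12. D has a majority.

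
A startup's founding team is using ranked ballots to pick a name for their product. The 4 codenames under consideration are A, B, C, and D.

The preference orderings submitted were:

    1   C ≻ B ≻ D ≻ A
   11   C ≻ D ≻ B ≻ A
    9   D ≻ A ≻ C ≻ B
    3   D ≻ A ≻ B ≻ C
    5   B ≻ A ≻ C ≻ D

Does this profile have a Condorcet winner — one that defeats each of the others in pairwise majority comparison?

Head-to-head results (29 voters total):
A vs B: B wins 17–12.
A vs C: A wins 17–12.
A vs D: D wins 24–5.
B vs C: C wins 21–8.
B vs D: D wins 23–6.
C vs D: C wins 17–12.
No candidate beats all others: A beats C beats B beats A, a majority cycle.

No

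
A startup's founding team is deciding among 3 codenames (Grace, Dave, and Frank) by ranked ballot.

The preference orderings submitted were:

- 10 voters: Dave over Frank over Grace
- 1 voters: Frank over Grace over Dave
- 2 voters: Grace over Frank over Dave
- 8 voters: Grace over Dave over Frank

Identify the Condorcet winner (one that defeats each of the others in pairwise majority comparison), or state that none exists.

There is no Condorcet winner

Head-to-head results (21 voters total):
Grace vs Dave: Grace wins 11–10.
Grace vs Frank: Frank wins 11–10.
Dave vs Frank: Dave wins 18–3.
No candidate beats all others: Grace beats Dave beats Frank beats Grace, a majority cycle.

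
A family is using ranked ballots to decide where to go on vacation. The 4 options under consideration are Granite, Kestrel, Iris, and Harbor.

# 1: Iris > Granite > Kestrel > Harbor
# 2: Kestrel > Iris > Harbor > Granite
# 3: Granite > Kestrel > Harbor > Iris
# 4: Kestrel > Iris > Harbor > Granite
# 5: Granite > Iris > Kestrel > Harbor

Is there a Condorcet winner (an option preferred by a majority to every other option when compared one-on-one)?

No

Head-to-head results (5 voters total):
Granite vs Kestrel: Granite wins 3–2.
Granite vs Iris: Iris wins 3–2.
Granite vs Harbor: Granite wins 3–2.
Kestrel vs Iris: Kestrel wins 3–2.
Kestrel vs Harbor: Kestrel wins 5–0.
Iris vs Harbor: Iris wins 4–1.
No candidate beats all others: Granite beats Kestrel beats Iris beats Granite, a majority cycle.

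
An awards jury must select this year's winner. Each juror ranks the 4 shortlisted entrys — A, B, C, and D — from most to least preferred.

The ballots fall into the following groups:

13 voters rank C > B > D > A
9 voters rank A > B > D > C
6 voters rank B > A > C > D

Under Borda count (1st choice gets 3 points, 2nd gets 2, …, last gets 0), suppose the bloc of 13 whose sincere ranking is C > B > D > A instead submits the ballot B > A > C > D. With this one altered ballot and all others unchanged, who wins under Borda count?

Borda totals with the altered ballot: A 65, B 75, C 19, D 9.
The winner is unchanged: still B.

B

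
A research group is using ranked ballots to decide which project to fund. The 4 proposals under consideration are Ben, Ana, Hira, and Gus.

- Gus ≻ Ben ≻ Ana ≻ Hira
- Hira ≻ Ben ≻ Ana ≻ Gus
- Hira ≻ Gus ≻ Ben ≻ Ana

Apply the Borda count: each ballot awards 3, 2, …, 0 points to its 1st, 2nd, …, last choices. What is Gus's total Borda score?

Borda scores:
  Ben: 2 + 2 + 1 = 5
  Ana: 1 + 1 + 0 = 2
  Hira: 0 + 3 + 3 = 6
  Gus: 3 + 0 + 2 = 5

5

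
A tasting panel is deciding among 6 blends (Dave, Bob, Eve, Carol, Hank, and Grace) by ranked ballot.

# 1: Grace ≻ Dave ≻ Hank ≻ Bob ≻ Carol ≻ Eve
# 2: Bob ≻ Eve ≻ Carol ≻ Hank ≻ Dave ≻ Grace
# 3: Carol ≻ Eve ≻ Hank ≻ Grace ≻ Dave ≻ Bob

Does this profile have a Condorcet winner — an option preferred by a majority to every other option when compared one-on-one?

No

Head-to-head results (3 voters total):
Dave vs Bob: Dave wins 2–1.
Dave vs Eve: Eve wins 2–1.
Dave vs Carol: Carol wins 2–1.
Dave vs Hank: Hank wins 2–1.
Dave vs Grace: Grace wins 2–1.
Bob vs Eve: Bob wins 2–1.
Bob vs Carol: Bob wins 2–1.
Bob vs Hank: Hank wins 2–1.
Bob vs Grace: Grace wins 2–1.
Eve vs Carol: Carol wins 2–1.
Eve vs Hank: Eve wins 2–1.
Eve vs Grace: Eve wins 2–1.
Carol vs Hank: Carol wins 2–1.
Carol vs Grace: Carol wins 2–1.
Hank vs Grace: Hank wins 2–1.
No candidate beats all others: Dave beats Bob beats Eve beats Dave, a majority cycle.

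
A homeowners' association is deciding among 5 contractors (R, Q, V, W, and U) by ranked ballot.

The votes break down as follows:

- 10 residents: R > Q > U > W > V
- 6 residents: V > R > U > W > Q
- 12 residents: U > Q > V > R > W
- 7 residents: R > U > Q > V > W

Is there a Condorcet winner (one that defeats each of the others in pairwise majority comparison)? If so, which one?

Head-to-head results (35 voters total):
R vs Q: R wins 23–12.
R vs V: V wins 18–17.
R vs W: R wins 35–0.
R vs U: R wins 23–12.
Q vs V: Q wins 29–6.
Q vs W: Q wins 29–6.
Q vs U: U wins 25–10.
V vs W: V wins 25–10.
V vs U: U wins 29–6.
W vs U: U wins 35–0.
No candidate beats all others: R beats Q beats V beats R, a majority cycle.

There is no Condorcet winner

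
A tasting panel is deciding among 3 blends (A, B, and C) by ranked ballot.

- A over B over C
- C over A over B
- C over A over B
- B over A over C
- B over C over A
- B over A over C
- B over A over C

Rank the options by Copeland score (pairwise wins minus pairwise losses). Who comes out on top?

Pairwise results:
  A vs B: B wins 4–3.
  A vs C: A wins 4–3.
  B vs C: B wins 5–2.
Copeland scores (wins − losses):
  A: 1 − 1 = 0
  B: 2 − 0 = 2
  C: 0 − 2 = -2
B has the best Copeland score.

B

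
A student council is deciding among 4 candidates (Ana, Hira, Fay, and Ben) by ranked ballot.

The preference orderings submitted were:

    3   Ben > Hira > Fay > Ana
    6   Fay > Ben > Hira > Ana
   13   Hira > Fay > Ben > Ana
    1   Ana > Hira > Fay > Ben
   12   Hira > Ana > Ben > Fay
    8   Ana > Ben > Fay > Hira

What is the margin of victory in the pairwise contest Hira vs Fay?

Ballots ranking Hira above Fay: 3+13+1+12 = 29.
Ballots ranking Fay above Hira: 6+8 = 14.
Hira wins 29–14, a margin of 15.

15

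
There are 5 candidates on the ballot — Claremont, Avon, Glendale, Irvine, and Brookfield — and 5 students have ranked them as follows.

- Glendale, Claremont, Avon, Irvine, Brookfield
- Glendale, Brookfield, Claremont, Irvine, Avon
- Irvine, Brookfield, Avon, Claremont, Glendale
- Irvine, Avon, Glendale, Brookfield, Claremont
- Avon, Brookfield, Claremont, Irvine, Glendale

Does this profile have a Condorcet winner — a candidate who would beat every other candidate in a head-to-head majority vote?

Head-to-head results (5 voters total):
Claremont vs Avon: Avon wins 3–2.
Claremont vs Glendale: Glendale wins 3–2.
Claremont vs Irvine: Claremont wins 3–2.
Claremont vs Brookfield: Brookfield wins 4–1.
Avon vs Glendale: Avon wins 3–2.
Avon vs Irvine: Irvine wins 3–2.
Avon vs Brookfield: Avon wins 3–2.
Glendale vs Irvine: Irvine wins 3–2.
Glendale vs Brookfield: Glendale wins 3–2.
Irvine vs Brookfield: Irvine wins 3–2.
No candidate beats all others: Claremont beats Irvine beats Avon beats Claremont, a majority cycle.

No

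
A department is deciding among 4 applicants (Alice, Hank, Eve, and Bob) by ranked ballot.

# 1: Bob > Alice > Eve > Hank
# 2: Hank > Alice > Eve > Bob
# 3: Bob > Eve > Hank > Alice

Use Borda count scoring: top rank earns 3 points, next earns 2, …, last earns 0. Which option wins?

Bob

Borda scores:
  Alice: 2 + 2 + 0 = 4
  Hank: 0 + 3 + 1 = 4
  Eve: 1 + 1 + 2 = 4
  Bob: 3 + 0 + 3 = 6
Bob has the highest total.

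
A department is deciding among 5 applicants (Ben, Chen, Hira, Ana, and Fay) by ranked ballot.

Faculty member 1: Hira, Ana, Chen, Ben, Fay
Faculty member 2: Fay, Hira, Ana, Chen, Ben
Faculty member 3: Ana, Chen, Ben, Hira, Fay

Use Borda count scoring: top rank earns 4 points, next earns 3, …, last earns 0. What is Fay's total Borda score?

4

Borda scores:
  Ben: 1 + 0 + 2 = 3
  Chen: 2 + 1 + 3 = 6
  Hira: 4 + 3 + 1 = 8
  Ana: 3 + 2 + 4 = 9
  Fay: 0 + 4 + 0 = 4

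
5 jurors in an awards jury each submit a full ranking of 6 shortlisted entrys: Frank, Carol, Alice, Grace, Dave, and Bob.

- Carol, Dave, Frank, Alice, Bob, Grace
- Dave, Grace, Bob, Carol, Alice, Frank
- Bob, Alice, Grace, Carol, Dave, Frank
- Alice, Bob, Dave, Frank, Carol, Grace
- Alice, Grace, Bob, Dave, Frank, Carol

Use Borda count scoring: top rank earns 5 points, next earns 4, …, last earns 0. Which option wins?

Borda scores:
  Frank: 3 + 0 + 0 + 2 + 1 = 6
  Carol: 5 + 2 + 2 + 1 + 0 = 10
  Alice: 2 + 1 + 4 + 5 + 5 = 17
  Grace: 0 + 4 + 3 + 0 + 4 = 11
  Dave: 4 + 5 + 1 + 3 + 2 = 15
  Bob: 1 + 3 + 5 + 4 + 3 = 16
Alice has the highest total.

Alice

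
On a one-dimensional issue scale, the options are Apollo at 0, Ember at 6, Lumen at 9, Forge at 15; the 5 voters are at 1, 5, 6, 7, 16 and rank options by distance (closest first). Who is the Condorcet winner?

Ember

With single-peaked preferences on a line, the Condorcet winner is the candidate closest to the median voter.
The median voter (position 6) is closest to Ember at 6.
Check: Ember vs Lumen — voters closer to Ember: 4 of 5.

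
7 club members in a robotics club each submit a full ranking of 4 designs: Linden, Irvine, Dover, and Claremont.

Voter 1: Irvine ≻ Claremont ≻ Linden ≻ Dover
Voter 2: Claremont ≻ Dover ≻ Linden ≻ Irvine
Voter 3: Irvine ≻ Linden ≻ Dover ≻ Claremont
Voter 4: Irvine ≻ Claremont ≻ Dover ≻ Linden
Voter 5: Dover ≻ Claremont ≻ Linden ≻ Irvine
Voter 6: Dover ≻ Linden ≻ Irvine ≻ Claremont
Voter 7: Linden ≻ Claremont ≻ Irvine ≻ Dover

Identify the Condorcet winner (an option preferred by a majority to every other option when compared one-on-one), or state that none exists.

Head-to-head results (7 voters total):
Linden vs Irvine: Linden wins 4–3.
Linden vs Dover: Dover wins 4–3.
Linden vs Claremont: Claremont wins 4–3.
Irvine vs Dover: Irvine wins 4–3.
Irvine vs Claremont: Irvine wins 4–3.
Dover vs Claremont: Claremont wins 4–3.
No candidate beats all others: Linden beats Irvine beats Dover beats Linden, a majority cycle.

There is no Condorcet winner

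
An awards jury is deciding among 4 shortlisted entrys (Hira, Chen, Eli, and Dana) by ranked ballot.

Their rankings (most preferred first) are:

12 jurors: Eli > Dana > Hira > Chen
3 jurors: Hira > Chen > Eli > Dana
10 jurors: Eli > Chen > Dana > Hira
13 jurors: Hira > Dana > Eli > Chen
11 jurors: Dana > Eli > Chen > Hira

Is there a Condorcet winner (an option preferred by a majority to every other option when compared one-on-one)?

Yes

Head-to-head results (49 voters total):
Hira vs Chen: Hira wins 28–21.
Hira vs Eli: Eli wins 33–16.
Hira vs Dana: Dana wins 33–16.
Chen vs Eli: Eli wins 46–3.
Chen vs Dana: Dana wins 36–13.
Eli vs Dana: Eli wins 25–24.
Eli beats each rival — Hira (33–16), Chen (46–3), Dana (25–24) — so Eli is the Condorcet winner.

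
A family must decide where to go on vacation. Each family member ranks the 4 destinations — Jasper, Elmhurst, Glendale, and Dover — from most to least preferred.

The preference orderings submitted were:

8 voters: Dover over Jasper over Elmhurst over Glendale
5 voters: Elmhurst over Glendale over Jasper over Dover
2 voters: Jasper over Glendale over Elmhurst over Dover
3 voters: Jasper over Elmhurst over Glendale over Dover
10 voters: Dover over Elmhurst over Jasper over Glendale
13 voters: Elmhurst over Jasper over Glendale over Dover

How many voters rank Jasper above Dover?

23

Ballots ranking Jasper above Dover: 5+2+3+13 = 23.
Ballots ranking Dover above Jasper: 8+10 = 18.
So 23 of 41 voters prefer Jasper to Dover.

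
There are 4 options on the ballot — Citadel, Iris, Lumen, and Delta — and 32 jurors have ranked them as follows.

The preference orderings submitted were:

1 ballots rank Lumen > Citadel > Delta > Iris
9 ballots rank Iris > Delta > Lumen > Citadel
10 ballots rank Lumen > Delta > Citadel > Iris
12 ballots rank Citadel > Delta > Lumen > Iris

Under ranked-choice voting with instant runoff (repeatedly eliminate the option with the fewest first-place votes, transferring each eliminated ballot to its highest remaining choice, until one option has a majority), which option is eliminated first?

Delta

Round 1: Citadel 12, Lumen 11, Iris 9, Delta 0. Delta has the fewest and is eliminated.
Round 2: Citadel 12, Lumen 11, Iris 9. Iris has the fewest and is eliminated.
Round 3: Lumen 20, Citadel 12. Lumen has a majority.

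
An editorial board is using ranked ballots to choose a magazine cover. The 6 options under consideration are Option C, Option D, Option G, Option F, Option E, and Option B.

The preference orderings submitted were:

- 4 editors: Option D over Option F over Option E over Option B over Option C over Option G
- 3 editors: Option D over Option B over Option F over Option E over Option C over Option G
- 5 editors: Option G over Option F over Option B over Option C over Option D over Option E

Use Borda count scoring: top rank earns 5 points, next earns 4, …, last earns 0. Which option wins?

Option F

Borda scores:
  Option C: 4·1 + 3·1 + 5·2 = 17
  Option D: 4·5 + 3·5 + 5·1 = 40
  Option G: 4·0 + 3·0 + 5·5 = 25
  Option F: 4·4 + 3·3 + 5·4 = 45
  Option E: 4·3 + 3·2 + 5·0 = 18
  Option B: 4·2 + 3·4 + 5·3 = 35
Option F has the highest total.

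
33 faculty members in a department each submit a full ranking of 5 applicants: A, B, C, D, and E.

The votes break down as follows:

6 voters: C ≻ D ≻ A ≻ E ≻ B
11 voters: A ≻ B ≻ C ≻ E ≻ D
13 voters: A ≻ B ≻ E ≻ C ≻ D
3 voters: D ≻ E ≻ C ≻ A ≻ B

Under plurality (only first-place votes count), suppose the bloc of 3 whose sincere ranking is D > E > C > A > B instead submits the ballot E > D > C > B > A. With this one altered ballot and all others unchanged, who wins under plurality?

A

First-place totals with the altered ballot: A 24, B 0, C 6, D 0, E 3.
The winner is unchanged: still A.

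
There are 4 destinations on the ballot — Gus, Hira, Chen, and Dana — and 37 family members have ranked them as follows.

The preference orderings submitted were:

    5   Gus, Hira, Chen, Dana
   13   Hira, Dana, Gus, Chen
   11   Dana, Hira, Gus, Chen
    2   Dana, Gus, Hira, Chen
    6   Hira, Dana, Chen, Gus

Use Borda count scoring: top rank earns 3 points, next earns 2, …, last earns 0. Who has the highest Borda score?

Hira

Borda scores:
  Gus: 5·3 + 13·1 + 11·1 + 2·2 + 6·0 = 43
  Hira: 5·2 + 13·3 + 11·2 + 2·1 + 6·3 = 91
  Chen: 5·1 + 13·0 + 11·0 + 2·0 + 6·1 = 11
  Dana: 5·0 + 13·2 + 11·3 + 2·3 + 6·2 = 77
Hira has the highest total.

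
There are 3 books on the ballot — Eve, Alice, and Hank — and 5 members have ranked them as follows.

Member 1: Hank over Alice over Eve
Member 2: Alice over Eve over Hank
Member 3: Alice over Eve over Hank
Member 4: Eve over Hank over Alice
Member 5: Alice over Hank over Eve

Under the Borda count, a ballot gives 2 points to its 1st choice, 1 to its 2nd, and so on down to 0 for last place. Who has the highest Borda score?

Borda scores:
  Eve: 0 + 1 + 1 + 2 + 0 = 4
  Alice: 1 + 2 + 2 + 0 + 2 = 7
  Hank: 2 + 0 + 0 + 1 + 1 = 4
Alice has the highest total.

Alice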